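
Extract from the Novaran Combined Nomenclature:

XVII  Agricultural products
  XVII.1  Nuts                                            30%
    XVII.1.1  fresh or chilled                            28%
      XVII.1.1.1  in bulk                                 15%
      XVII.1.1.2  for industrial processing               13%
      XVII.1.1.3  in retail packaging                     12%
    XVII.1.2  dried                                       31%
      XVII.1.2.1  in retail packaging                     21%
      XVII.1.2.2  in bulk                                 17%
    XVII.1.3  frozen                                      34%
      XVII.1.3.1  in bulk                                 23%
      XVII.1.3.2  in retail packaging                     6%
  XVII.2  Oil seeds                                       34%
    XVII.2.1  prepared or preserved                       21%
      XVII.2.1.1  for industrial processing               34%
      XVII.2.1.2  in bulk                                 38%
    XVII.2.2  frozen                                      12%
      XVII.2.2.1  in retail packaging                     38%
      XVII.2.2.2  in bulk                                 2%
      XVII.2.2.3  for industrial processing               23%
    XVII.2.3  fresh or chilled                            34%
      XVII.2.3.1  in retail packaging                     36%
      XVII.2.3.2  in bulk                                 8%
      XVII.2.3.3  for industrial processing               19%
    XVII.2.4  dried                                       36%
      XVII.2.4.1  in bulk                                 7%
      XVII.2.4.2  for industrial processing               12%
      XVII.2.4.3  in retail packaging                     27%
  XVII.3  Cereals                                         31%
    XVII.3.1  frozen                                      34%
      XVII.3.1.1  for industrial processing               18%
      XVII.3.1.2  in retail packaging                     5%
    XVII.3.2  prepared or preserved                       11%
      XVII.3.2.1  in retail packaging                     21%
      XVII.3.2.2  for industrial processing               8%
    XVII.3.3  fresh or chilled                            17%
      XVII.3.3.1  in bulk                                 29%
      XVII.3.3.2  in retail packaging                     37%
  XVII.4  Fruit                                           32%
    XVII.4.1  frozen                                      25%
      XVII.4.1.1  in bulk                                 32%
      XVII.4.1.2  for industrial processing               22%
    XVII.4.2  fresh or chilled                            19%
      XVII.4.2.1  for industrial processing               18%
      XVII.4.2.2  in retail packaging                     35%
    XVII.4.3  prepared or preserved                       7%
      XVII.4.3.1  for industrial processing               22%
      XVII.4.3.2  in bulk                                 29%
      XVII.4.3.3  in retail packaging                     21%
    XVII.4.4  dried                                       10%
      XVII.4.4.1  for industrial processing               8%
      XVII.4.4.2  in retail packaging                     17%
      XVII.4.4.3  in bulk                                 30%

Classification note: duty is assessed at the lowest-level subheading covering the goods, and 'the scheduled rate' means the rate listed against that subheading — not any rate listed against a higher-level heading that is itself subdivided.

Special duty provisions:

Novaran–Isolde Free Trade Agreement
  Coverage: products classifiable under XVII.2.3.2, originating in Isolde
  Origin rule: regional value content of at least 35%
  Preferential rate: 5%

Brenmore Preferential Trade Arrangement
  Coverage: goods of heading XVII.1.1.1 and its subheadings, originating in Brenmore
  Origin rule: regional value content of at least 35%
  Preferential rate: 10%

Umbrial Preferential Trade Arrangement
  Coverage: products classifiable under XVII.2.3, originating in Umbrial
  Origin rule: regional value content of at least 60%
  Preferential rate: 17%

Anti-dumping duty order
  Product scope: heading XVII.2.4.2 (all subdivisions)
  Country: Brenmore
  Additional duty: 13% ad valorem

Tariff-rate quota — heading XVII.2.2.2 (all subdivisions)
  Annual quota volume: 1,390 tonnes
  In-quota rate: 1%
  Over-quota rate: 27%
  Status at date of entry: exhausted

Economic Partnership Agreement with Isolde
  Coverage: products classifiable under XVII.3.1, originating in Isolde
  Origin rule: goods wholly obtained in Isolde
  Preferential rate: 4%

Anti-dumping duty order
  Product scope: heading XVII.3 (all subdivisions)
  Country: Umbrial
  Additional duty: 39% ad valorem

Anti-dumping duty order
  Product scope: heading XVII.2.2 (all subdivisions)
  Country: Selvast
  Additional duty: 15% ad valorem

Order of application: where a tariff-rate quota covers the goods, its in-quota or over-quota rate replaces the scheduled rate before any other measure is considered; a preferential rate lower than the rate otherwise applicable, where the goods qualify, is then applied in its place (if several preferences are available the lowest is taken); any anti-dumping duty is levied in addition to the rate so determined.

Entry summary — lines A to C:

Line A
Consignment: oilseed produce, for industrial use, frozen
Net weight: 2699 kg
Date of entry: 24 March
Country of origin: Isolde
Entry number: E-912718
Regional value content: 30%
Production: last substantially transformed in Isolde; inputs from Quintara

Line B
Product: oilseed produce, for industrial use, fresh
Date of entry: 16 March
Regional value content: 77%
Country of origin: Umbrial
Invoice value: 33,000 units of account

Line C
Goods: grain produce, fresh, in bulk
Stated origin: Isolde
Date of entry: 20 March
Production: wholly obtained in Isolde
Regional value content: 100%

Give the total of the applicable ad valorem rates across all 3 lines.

69%

Line A: oilseed → XVII.2; frozen → XVII.2.2; for industrial use → XVII.2.2.3. Scheduled 23%. Isolde agreement on XVII.2.3.2: XVII.2.2.3 not covered; Isolde agreement on XVII.3.1: XVII.2.2.3 not covered. → 23%.
Line B: oilseed → XVII.2; fresh → XVII.2.3; for industrial use → XVII.2.3.3. Scheduled 19%. Umbrial agreement on XVII.2.3: RVC ≥ 60% → 17% available; preferential 17%. → 17%.
Line C: grain → XVII.3; fresh → XVII.3.3; in bulk → XVII.3.3.1. Scheduled 29%. Isolde agreement on XVII.2.3.2: XVII.3.3.1 not covered; Isolde agreement on XVII.3.1: XVII.3.3.1 not covered. → 29%.
Sum: 23% + 17% + 29% = 69%.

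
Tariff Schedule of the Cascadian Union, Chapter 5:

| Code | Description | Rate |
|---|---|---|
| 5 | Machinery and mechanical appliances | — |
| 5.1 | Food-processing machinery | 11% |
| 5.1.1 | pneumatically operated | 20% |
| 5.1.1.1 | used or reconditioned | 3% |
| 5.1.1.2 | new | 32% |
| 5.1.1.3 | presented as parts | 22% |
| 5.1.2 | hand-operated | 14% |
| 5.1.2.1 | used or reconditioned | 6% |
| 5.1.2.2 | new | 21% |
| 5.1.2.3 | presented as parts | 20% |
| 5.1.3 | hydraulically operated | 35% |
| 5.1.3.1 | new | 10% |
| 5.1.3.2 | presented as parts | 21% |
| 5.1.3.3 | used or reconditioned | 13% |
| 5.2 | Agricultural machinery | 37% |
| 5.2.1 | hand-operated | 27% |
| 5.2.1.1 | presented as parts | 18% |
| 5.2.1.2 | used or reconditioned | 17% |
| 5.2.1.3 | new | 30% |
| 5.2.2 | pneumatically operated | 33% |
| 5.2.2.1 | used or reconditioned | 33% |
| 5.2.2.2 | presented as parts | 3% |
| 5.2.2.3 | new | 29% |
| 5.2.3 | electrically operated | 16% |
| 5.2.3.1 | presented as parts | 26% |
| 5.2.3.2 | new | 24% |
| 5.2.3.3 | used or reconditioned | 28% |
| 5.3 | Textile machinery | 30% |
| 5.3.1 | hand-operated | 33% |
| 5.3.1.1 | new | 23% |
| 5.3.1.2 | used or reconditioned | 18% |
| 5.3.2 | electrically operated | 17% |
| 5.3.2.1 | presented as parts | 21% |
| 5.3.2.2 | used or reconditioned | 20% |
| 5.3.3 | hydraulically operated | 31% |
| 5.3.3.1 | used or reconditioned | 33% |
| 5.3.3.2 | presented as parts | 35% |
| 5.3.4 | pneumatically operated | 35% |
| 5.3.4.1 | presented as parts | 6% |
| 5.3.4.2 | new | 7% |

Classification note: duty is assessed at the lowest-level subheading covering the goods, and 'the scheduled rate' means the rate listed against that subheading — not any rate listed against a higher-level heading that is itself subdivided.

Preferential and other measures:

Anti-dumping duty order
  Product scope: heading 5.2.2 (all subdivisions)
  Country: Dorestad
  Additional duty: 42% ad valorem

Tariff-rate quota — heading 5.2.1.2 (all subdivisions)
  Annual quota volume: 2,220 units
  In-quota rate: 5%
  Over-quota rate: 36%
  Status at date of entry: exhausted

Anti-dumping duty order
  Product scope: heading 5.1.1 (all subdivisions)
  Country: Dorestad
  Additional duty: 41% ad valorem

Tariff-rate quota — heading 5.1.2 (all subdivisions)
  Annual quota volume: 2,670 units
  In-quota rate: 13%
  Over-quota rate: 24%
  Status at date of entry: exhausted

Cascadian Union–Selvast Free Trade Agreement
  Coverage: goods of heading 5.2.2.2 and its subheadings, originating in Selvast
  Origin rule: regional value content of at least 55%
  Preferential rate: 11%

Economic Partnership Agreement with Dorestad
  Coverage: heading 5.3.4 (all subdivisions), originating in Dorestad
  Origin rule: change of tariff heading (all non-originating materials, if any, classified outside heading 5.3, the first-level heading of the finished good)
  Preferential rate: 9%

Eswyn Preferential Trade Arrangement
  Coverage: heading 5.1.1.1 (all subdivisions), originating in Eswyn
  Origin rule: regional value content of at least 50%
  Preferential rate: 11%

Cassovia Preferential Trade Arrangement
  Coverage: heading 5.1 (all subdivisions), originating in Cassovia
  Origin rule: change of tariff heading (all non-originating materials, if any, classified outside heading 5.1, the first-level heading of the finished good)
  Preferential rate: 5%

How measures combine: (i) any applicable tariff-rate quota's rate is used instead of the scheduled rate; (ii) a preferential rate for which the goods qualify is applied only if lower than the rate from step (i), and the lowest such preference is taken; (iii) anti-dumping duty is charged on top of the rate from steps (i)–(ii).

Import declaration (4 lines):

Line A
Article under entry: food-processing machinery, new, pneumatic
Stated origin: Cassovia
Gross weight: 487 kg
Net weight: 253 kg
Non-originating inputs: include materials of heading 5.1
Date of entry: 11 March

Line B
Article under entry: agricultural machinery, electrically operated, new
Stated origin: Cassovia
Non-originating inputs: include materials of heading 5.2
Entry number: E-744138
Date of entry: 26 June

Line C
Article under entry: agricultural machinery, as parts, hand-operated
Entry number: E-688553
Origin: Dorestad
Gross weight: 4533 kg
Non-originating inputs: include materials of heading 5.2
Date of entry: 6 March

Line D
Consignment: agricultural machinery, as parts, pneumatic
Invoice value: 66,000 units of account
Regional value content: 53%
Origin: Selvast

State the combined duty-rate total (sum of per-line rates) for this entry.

77%

Line A: food-processing → 5.1; pneumatic → 5.1.1; new → 5.1.1.2. Scheduled 32%. Cassovia agreement on 5.1: CTH not met. → 32%.
Line B: agricultural → 5.2; electrically operated → 5.2.3; new → 5.2.3.2. Scheduled 24%. Cassovia agreement on 5.1: 5.2.3.2 not covered. → 24%.
Line C: agricultural → 5.2; hand-operated → 5.2.1; as parts → 5.2.1.1. Scheduled 18%. Dorestad agreement on 5.3.4: 5.2.1.1 not covered. → 18%.
Line D: agricultural → 5.2; pneumatic → 5.2.2; as parts → 5.2.2.2. Scheduled 3%. Selvast agreement on 5.2.2.2: RVC < 55%. → 3%.
Sum: 32% + 24% + 18% + 3% = 77%.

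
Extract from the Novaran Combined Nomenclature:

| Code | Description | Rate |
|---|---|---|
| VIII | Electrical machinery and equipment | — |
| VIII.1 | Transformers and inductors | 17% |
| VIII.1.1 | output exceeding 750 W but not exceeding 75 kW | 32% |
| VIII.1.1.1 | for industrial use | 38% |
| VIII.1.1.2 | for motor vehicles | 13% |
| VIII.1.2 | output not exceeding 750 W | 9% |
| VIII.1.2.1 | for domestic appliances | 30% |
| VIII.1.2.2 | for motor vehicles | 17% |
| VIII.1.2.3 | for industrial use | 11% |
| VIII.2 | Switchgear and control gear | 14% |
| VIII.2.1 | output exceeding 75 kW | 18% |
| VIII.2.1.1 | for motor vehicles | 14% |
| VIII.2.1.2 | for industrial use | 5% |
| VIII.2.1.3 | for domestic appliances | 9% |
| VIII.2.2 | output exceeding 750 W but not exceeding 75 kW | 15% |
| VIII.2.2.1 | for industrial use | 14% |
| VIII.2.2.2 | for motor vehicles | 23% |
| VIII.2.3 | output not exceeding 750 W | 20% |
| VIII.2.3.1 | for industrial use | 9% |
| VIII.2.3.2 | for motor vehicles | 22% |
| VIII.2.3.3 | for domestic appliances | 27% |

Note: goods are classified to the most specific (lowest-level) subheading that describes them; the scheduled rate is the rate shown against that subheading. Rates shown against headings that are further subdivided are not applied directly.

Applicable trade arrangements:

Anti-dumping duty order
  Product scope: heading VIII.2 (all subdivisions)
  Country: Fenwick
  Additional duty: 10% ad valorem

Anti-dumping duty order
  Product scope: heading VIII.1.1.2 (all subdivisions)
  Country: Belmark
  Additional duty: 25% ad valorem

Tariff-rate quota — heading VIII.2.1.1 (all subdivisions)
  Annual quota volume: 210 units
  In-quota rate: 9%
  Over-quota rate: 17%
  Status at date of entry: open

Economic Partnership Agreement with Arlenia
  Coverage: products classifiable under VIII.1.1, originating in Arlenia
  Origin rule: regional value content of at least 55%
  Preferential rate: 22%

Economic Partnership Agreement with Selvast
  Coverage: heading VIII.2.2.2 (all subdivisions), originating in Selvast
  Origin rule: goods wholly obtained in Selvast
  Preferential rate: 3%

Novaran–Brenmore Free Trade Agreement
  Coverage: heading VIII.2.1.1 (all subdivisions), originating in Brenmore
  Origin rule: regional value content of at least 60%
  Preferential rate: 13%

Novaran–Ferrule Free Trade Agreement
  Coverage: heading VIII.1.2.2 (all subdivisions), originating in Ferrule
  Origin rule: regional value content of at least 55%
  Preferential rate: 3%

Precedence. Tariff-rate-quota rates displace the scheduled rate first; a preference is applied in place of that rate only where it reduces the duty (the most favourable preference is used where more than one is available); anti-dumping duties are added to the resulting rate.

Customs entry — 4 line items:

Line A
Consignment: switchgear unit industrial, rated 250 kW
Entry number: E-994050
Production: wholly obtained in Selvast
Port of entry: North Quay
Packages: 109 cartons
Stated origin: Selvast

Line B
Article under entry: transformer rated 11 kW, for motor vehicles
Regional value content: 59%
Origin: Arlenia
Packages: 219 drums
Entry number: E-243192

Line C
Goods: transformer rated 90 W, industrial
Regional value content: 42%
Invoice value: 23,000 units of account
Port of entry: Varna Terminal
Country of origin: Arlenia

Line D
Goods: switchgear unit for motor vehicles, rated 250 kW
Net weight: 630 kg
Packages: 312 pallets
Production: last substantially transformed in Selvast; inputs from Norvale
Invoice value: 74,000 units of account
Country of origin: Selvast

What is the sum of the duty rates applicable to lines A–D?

Line A: switchgear unit → VIII.2; rated 250 kW → VIII.2.1; industrial → VIII.2.1.2. Scheduled 5%. Selvast agreement on VIII.2.2.2: VIII.2.1.2 not covered. → 5%.
Line B: transformer → VIII.1; rated 11 kW → VIII.1.1; for motor vehicles → VIII.1.1.2. Scheduled 13%. Arlenia agreement on VIII.1.1: RVC ≥ 55% → 22% available; preference 22% not lower than 13% → no reduction. → 13%.
Line C: transformer → VIII.1; rated 90 W → VIII.1.2; industrial → VIII.1.2.3. Scheduled 11%. Arlenia agreement on VIII.1.1: VIII.1.2.3 not covered. → 11%.
Line D: switchgear unit → VIII.2; rated 250 kW → VIII.2.1; for motor vehicles → VIII.2.1.1. Scheduled 14%. quota on VIII.2.1.1 open → in-quota 9%; Selvast agreement on VIII.2.2.2: VIII.2.1.1 not covered. → 9%.
Sum: 5% + 13% + 11% + 9% = 38%.

38%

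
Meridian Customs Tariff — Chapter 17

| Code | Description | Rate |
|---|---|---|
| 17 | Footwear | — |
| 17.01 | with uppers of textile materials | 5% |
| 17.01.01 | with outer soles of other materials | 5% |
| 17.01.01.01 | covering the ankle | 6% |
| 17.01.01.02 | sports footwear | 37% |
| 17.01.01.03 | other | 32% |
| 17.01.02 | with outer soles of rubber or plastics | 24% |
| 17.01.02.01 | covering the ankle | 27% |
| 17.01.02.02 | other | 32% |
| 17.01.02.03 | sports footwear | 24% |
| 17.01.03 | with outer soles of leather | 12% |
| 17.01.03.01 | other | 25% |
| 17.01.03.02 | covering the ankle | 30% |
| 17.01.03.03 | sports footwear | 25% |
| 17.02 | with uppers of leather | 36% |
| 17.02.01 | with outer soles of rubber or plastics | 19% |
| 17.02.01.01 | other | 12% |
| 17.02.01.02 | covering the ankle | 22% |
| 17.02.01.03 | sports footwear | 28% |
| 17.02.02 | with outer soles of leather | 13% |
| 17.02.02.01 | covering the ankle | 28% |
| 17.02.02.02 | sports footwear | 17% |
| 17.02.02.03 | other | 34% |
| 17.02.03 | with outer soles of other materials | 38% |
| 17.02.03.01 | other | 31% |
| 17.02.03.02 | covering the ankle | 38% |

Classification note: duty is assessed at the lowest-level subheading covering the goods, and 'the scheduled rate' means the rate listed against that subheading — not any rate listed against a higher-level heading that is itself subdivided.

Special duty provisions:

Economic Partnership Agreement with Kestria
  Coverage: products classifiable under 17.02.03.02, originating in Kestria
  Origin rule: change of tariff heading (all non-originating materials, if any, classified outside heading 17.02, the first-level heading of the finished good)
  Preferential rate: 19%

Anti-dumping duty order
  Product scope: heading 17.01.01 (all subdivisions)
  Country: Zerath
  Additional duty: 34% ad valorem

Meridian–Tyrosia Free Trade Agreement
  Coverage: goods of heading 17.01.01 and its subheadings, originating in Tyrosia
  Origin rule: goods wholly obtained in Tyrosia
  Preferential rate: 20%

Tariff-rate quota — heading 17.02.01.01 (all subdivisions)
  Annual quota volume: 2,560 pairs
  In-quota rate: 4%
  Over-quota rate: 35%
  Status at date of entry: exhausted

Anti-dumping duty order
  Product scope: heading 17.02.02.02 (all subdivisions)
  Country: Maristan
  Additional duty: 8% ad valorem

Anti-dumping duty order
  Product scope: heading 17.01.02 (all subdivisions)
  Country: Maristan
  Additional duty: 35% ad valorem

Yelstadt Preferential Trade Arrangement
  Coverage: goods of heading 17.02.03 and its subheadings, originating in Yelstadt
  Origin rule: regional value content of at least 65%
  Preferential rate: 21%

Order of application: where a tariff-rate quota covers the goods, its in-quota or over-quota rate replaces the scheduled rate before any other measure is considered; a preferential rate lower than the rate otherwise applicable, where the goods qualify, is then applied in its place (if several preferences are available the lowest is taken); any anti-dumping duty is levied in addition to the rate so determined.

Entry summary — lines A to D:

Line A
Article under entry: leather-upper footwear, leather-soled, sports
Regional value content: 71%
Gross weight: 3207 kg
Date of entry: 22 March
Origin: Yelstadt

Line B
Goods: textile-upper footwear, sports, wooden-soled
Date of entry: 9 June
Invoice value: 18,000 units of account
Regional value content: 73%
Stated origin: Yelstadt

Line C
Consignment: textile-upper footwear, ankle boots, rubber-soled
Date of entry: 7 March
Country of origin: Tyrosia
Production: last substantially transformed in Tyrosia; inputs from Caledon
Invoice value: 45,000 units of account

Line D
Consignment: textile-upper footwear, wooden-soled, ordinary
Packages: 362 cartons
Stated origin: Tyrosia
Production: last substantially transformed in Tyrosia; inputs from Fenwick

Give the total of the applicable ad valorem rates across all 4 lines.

Line A: leather-upper → 17.02; leather-soled → 17.02.02; sports → 17.02.02.02. Scheduled 17%. Yelstadt agreement on 17.02.03: 17.02.02.02 not covered. → 17%.
Line B: textile-upper → 17.01; wooden-soled → 17.01.01; sports → 17.01.01.02. Scheduled 37%. Yelstadt agreement on 17.02.03: 17.01.01.02 not covered. → 37%.
Line C: textile-upper → 17.01; rubber-soled → 17.01.02; ankle boots → 17.01.02.01. Scheduled 27%. Tyrosia agreement on 17.01.01: 17.01.02.01 not covered. → 27%.
Line D: textile-upper → 17.01; wooden-soled → 17.01.01; ordinary → 17.01.01.03. Scheduled 32%. Tyrosia agreement on 17.01.01: not wholly obtained. → 32%.
Sum: 17% + 37% + 27% + 32% = 113%.

113%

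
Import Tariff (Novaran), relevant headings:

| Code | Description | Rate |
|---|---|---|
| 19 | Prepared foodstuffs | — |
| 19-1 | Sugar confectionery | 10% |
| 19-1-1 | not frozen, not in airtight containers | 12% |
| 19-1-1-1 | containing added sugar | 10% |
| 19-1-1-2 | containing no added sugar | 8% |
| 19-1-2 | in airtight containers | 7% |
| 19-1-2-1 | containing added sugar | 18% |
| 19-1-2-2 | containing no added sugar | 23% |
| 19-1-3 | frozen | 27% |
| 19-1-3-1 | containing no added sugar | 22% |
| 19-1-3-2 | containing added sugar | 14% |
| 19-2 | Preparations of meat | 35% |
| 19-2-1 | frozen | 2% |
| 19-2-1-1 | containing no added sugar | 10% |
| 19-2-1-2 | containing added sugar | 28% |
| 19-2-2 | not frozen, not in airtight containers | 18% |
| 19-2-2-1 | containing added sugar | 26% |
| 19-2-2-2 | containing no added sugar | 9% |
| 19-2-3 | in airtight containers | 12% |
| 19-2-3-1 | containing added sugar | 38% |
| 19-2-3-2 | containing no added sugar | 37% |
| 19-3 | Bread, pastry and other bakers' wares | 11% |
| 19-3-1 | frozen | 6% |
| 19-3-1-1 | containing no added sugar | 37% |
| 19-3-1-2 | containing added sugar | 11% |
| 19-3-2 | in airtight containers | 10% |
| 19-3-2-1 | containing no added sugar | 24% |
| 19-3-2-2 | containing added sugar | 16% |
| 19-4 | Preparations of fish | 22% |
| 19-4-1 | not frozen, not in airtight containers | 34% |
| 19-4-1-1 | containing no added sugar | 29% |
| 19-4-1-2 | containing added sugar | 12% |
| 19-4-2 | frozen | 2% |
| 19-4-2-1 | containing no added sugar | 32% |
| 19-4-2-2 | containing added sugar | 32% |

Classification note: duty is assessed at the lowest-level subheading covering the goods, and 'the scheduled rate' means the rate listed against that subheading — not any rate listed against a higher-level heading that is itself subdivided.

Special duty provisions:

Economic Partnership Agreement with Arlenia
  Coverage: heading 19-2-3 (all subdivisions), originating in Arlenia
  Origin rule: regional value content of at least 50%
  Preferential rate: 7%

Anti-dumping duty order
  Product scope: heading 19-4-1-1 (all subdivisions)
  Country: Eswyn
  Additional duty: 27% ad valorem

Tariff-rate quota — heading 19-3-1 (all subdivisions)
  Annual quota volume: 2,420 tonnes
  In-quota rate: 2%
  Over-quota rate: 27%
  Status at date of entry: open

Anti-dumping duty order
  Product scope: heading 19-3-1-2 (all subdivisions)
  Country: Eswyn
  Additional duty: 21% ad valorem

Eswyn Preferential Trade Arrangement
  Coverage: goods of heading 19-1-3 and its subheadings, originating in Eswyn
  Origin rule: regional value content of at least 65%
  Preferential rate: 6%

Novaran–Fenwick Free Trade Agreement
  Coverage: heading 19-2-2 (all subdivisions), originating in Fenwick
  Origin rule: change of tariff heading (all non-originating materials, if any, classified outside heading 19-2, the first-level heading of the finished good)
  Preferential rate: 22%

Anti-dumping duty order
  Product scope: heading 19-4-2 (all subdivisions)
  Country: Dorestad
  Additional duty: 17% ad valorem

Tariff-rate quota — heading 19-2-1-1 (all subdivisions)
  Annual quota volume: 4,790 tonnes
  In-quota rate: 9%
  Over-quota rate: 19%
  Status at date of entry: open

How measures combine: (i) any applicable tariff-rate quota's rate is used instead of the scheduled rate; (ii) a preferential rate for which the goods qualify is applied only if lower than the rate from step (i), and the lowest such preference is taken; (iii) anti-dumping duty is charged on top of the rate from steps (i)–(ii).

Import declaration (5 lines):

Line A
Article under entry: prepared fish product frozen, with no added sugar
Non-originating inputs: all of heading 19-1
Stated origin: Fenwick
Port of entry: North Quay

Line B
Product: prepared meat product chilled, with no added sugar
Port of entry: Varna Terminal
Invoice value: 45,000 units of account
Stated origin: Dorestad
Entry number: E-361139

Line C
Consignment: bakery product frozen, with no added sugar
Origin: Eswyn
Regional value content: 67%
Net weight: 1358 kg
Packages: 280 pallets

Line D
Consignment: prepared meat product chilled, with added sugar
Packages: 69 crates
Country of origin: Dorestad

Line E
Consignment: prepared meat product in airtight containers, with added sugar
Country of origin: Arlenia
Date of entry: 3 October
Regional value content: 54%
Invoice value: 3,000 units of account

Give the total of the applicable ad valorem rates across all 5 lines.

76%

Line A: prepared fish product → 19-4; frozen → 19-4-2; with no added sugar → 19-4-2-1. Scheduled 32%. Fenwick agreement on 19-2-2: 19-4-2-1 not covered. → 32%.
Line B: prepared meat product → 19-2; chilled → 19-2-2; with no added sugar → 19-2-2-2. Scheduled 9%. No special measure applies. → 9%.
Line C: bakery product → 19-3; frozen → 19-3-1; with no added sugar → 19-3-1-1. Scheduled 37%. quota on 19-3-1 open → in-quota 2%; Eswyn agreement on 19-1-3: 19-3-1-1 not covered. → 2%.
Line D: prepared meat product → 19-2; chilled → 19-2-2; with added sugar → 19-2-2-1. Scheduled 26%. No special measure applies. → 26%.
Line E: prepared meat product → 19-2; in airtight containers → 19-2-3; with added sugar → 19-2-3-1. Scheduled 38%. Arlenia agreement on 19-2-3: RVC ≥ 50% → 7% available; preferential 7%. → 7%.
Sum: 32% + 9% + 2% + 26% + 7% = 76%.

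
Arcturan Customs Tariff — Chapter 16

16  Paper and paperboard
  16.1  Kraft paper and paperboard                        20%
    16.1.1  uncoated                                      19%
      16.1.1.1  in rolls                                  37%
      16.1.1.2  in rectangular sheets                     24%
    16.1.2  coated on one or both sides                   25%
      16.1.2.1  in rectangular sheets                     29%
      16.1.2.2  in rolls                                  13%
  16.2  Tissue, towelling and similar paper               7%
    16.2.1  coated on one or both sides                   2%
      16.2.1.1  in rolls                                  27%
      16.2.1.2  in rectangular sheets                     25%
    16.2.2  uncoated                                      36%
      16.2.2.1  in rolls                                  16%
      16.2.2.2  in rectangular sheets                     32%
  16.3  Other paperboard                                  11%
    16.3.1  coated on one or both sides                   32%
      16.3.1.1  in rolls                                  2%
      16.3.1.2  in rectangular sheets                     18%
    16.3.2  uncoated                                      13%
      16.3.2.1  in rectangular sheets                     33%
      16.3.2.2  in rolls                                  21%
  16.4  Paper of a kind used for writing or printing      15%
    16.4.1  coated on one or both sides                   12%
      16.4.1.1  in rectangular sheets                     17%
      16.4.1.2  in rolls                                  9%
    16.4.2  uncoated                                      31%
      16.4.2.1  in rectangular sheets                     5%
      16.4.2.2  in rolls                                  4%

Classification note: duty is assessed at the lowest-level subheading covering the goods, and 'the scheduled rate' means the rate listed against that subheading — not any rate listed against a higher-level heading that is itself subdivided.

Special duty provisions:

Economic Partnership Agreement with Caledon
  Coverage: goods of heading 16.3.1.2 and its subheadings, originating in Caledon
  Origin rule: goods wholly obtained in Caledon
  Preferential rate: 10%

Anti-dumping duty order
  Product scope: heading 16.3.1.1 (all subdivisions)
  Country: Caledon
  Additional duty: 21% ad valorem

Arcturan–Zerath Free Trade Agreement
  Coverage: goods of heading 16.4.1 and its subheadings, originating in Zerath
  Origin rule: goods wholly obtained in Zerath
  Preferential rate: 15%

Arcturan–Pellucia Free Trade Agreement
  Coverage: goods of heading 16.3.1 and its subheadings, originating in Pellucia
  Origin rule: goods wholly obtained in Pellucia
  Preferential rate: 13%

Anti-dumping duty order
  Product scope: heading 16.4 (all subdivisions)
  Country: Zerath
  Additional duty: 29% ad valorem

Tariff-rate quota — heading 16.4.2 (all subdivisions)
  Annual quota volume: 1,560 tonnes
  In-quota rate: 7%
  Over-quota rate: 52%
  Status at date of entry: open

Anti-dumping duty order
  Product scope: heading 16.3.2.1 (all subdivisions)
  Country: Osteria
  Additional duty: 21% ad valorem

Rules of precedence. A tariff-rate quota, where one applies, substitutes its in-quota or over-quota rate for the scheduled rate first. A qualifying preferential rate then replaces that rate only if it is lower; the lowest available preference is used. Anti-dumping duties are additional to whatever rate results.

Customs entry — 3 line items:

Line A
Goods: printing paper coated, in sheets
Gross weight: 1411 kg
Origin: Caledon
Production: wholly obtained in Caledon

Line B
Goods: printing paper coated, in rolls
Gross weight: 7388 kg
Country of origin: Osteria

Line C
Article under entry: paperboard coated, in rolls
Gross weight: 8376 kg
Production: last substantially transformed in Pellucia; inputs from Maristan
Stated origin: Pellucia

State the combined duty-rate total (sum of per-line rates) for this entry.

28%

Line A: printing paper → 16.4; coated → 16.4.1; in sheets → 16.4.1.1. Scheduled 17%. Caledon agreement on 16.3.1.2: 16.4.1.1 not covered. → 17%.
Line B: printing paper → 16.4; coated → 16.4.1; in rolls → 16.4.1.2. Scheduled 9%. No special measure applies. → 9%.
Line C: paperboard → 16.3; coated → 16.3.1; in rolls → 16.3.1.1. Scheduled 2%. Pellucia agreement on 16.3.1: not wholly obtained. → 2%.
Sum: 17% + 9% + 2% = 28%.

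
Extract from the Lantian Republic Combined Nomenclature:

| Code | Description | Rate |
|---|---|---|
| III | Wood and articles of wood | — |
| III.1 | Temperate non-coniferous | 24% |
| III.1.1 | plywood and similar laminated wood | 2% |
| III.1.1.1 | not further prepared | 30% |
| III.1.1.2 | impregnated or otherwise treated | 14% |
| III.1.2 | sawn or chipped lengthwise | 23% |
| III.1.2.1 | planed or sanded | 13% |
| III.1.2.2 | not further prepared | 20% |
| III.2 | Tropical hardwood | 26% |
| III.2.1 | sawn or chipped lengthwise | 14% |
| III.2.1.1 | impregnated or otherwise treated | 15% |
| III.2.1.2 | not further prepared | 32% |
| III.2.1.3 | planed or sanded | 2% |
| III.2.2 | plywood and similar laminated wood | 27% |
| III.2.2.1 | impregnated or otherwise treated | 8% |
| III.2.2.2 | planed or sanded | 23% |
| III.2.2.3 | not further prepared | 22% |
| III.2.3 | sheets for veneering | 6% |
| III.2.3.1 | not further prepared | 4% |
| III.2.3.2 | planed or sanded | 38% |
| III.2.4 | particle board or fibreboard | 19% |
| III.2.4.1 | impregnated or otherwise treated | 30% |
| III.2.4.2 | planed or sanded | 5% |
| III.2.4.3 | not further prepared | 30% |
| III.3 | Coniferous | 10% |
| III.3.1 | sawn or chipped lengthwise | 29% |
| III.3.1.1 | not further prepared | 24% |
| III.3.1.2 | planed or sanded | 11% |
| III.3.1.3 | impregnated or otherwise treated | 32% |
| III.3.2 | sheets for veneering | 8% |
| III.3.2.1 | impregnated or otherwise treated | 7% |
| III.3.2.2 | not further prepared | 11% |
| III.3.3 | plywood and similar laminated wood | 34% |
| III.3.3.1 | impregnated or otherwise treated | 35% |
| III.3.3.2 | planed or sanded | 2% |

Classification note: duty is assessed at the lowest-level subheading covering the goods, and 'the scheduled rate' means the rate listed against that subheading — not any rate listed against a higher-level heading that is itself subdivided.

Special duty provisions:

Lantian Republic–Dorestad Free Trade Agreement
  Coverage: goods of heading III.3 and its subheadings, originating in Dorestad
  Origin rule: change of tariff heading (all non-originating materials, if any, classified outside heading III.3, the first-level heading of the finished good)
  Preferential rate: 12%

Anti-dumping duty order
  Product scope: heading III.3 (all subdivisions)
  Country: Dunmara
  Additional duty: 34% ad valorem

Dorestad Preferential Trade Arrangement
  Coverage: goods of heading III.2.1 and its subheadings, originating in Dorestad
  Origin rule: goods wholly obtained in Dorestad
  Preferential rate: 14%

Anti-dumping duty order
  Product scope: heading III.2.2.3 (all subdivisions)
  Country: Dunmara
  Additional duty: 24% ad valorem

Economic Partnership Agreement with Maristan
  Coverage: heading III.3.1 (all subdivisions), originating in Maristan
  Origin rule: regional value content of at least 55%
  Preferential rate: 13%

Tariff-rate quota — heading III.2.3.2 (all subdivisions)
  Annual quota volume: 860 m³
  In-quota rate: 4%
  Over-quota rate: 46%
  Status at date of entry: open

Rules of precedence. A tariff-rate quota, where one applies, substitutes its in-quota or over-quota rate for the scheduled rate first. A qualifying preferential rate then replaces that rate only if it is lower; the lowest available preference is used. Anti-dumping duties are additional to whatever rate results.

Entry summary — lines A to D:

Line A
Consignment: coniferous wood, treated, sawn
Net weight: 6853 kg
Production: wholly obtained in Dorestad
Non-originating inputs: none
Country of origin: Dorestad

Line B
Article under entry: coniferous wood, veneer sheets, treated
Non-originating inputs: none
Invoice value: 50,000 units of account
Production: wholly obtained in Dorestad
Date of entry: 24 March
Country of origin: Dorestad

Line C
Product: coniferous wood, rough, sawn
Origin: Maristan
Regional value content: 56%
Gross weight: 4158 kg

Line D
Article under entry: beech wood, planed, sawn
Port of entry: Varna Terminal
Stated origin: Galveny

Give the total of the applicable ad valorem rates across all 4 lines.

45%

Line A: coniferous → III.3; sawn → III.3.1; treated → III.3.1.3. Scheduled 32%. Dorestad agreement on III.3: CTH met → 12% available; Dorestad agreement on III.2.1: III.3.1.3 not covered; preferential 12%. → 12%.
Line B: coniferous → III.3; veneer sheets → III.3.2; treated → III.3.2.1. Scheduled 7%. Dorestad agreement on III.3: CTH met → 12% available; Dorestad agreement on III.2.1: III.3.2.1 not covered; preference 12% not lower than 7% → no reduction. → 7%.
Line C: coniferous → III.3; sawn → III.3.1; rough → III.3.1.1. Scheduled 24%. Maristan agreement on III.3.1: RVC ≥ 55% → 13% available; preferential 13%. → 13%.
Line D: beech → III.1; sawn → III.1.2; planed → III.1.2.1. Scheduled 13%. No special measure applies. → 13%.
Sum: 12% + 7% + 13% + 13% = 45%.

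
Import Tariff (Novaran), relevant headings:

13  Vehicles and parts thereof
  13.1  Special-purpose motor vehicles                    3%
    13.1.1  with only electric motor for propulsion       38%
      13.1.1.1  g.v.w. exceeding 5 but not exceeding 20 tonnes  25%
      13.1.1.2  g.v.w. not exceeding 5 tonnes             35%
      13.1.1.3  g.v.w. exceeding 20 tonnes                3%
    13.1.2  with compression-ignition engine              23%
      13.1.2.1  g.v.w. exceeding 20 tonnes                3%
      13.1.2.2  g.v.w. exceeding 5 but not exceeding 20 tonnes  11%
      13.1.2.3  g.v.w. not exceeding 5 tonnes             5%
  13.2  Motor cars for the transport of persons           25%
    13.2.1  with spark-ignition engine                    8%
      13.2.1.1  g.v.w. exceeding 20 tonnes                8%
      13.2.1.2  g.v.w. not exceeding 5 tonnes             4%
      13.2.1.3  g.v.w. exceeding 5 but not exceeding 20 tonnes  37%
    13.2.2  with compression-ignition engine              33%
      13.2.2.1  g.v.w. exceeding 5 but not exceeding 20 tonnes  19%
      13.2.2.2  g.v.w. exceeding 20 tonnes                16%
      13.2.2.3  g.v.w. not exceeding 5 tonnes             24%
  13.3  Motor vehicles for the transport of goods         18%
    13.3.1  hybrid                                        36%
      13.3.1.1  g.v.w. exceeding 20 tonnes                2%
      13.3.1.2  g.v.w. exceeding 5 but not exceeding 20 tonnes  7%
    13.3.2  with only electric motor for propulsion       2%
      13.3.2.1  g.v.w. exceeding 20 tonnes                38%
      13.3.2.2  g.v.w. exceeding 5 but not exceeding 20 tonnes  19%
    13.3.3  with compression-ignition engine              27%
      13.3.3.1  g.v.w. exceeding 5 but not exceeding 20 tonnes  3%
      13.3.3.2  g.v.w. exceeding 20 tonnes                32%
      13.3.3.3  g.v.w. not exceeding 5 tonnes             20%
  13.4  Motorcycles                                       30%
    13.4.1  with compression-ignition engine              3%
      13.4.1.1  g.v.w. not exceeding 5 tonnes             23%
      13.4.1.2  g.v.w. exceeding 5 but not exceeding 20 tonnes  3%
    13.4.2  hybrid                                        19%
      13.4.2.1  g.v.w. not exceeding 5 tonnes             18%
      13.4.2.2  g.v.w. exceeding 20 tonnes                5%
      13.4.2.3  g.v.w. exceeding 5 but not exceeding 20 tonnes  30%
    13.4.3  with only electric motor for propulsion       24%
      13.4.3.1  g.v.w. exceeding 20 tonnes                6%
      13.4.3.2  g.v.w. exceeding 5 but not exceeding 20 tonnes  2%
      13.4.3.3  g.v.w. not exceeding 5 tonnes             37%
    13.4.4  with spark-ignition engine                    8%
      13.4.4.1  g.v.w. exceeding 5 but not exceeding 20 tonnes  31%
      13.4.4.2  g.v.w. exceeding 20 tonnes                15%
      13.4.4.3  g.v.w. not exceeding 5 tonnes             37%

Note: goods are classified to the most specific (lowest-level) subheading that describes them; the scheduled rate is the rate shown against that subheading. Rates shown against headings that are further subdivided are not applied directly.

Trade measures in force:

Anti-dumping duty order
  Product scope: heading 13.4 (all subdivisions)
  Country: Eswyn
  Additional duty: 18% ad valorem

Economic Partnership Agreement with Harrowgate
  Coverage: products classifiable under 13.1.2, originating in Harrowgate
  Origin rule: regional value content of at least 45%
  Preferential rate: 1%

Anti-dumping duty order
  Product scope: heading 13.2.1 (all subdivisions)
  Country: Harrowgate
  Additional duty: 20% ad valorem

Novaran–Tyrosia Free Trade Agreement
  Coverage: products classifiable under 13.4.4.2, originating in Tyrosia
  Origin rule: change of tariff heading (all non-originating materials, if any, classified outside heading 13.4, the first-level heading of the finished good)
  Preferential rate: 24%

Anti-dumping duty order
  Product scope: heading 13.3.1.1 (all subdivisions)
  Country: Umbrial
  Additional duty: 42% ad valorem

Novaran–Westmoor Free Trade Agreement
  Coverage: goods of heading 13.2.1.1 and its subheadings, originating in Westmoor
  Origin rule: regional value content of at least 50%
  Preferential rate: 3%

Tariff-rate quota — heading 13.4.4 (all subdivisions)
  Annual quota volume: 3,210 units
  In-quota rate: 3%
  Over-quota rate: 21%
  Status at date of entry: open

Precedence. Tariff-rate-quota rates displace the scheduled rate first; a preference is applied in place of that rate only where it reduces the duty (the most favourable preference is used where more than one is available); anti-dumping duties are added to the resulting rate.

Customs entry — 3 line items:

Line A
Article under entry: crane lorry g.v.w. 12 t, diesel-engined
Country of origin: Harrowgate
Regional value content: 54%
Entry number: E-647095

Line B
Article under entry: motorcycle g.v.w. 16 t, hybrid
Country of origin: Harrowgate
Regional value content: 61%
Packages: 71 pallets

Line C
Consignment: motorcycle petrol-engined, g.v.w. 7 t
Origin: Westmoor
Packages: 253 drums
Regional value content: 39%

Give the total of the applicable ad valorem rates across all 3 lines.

Line A: crane lorry → 13.1; diesel-engined → 13.1.2; g.v.w. 12 t → 13.1.2.2. Scheduled 11%. Harrowgate agreement on 13.1.2: RVC ≥ 45% → 1% available; preferential 1%. → 1%.
Line B: motorcycle → 13.4; hybrid → 13.4.2; g.v.w. 16 t → 13.4.2.3. Scheduled 30%. Harrowgate agreement on 13.1.2: 13.4.2.3 not covered. → 30%.
Line C: motorcycle → 13.4; petrol-engined → 13.4.4; g.v.w. 7 t → 13.4.4.1. Scheduled 31%. quota on 13.4.4 open → in-quota 3%; Westmoor agreement on 13.2.1.1: 13.4.4.1 not covered. → 3%.
Sum: 1% + 30% + 3% = 34%.

34%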